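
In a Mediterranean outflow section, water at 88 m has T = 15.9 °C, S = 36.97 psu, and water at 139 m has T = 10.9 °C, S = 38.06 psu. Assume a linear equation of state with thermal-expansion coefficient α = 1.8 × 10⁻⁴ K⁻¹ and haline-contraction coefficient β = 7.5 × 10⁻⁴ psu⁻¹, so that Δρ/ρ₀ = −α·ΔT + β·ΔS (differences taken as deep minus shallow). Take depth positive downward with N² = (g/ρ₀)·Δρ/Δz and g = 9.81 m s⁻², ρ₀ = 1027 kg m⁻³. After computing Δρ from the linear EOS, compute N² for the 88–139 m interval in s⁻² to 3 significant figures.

3.30 × 10⁻⁴ s⁻²

ΔT = -5.0 K, ΔS = +1.09 psu (deep − shallow).
Δρ/ρ₀ = −αΔT + βΔS = 9.00 × 10⁻⁴ + 8.175 × 10⁻⁴ = 1.7175 × 10⁻³, so Δρ ≈ 1.764 kg m⁻³.
N² = (g/ρ₀)·Δρ/Δz = g·(Δρ/ρ₀)/Δz = 9.81 × 1.7175 × 10⁻³ / 51 = 3.3037 × 10⁻⁴ s⁻² ≈ 3.30 × 10⁻⁴ s⁻².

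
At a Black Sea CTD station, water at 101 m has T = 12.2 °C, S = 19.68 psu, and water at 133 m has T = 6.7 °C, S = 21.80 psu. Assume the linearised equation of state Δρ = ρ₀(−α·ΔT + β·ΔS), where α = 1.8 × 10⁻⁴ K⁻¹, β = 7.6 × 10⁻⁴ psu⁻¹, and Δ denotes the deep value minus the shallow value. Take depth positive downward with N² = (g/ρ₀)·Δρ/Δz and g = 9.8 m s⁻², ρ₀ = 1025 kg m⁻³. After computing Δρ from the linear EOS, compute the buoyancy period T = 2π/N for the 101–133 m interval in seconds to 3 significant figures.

ΔT = -5.5 K, ΔS = +2.12 psu (deep − shallow).
Δρ/ρ₀ = −αΔT + βΔS = 9.90 × 10⁻⁴ + 1.6112 × 10⁻³ = 2.6012 × 10⁻³, so Δρ ≈ 2.666 kg m⁻³.
N² = (g/ρ₀)·Δρ/Δz = g·(Δρ/ρ₀)/Δz = 9.8 × 2.6012 × 10⁻³ / 32 = 7.9662 × 10⁻⁴ s⁻².
N = √(7.9662 × 10⁻⁴) = 0.028224 rad s⁻¹ → T = 2π/N = 222.62 s ≈ 223 s.

223 s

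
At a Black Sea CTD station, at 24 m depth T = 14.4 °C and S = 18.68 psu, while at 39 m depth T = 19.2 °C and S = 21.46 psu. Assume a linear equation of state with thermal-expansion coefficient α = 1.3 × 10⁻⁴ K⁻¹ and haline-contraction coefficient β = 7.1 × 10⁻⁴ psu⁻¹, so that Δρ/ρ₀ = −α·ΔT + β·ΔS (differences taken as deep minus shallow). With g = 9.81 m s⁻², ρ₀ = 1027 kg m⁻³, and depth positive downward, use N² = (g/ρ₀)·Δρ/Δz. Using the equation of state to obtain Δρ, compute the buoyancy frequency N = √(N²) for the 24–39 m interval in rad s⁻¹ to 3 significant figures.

0.0297 rad s⁻¹

ΔT = +4.8 K, ΔS = +2.78 psu (deep − shallow).
Δρ/ρ₀ = −αΔT + βΔS = -6.24 × 10⁻⁴ + 1.9738 × 10⁻³ = 1.3498 × 10⁻³, so Δρ ≈ 1.386 kg m⁻³.
N² = (g/ρ₀)·Δρ/Δz = g·(Δρ/ρ₀)/Δz = 9.81 × 1.3498 × 10⁻³ / 15 = 8.8277 × 10⁻⁴ s⁻².
N = √(8.8277 × 10⁻⁴) = 0.029711 rad s⁻¹ ≈ 0.0297 rad s⁻¹.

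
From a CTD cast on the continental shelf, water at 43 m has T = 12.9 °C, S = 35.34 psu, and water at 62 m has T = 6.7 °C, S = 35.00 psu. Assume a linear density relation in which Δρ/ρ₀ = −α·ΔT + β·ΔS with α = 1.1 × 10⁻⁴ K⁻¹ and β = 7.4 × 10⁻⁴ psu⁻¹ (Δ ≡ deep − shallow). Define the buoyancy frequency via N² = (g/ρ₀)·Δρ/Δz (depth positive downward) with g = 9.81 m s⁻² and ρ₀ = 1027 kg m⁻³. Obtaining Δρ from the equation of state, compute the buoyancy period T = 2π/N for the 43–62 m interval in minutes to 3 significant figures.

ΔT = -6.2 K, ΔS = -0.34 psu (deep − shallow).
Δρ/ρ₀ = −αΔT + βΔS = 6.82 × 10⁻⁴ − 2.516 × 10⁻⁴ = 4.304 × 10⁻⁴, so Δρ ≈ 0.4420 kg m⁻³.
N² = (g/ρ₀)·Δρ/Δz = g·(Δρ/ρ₀)/Δz = 9.81 × 4.304 × 10⁻⁴ / 19 = 2.2222 × 10⁻⁴ s⁻².
N = √(2.2222 × 10⁻⁴) = 0.014907 rad s⁻¹ → T = 2π/N = 421.49 s = 7.0248 min ≈ 7.02 min.

7.02 min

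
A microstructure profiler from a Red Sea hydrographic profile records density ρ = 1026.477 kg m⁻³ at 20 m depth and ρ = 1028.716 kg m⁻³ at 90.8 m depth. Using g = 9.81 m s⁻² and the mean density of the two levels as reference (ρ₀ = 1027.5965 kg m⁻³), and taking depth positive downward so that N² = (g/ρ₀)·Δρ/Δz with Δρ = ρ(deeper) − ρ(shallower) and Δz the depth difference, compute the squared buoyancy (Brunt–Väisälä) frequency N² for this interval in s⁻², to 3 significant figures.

Δρ = 1028.716 − 1026.477 = 2.239 kg m⁻³ over Δz = 90.8 − 20 = 70.8 m.
N² = (9.81/1027.5965) × (2.239/70.8) = 3.0190 × 10⁻⁴ s⁻² ≈ 3.02 × 10⁻⁴ s⁻².

3.02 × 10⁻⁴ s⁻²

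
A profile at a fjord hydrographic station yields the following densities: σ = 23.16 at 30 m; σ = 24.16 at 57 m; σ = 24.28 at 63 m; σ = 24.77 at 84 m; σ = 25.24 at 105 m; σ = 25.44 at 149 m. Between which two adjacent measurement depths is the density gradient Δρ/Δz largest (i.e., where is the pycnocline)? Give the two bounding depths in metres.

Compute the density gradient over each adjacent pair:
  30–57 m: Δρ/Δz = 1.00/27 = 0.037 kg m⁻⁴
  57–63 m: Δρ/Δz = 0.12/6 = 0.020 kg m⁻⁴
  63–84 m: Δρ/Δz = 0.49/21 = 0.023 kg m⁻⁴
  84–105 m: Δρ/Δz = 0.47/21 = 0.022 kg m⁻⁴
  105–149 m: Δρ/Δz = 0.20/44 = 4.5 × 10⁻³ kg m⁻⁴
The largest gradient is in the 30–57 m interval — the pycnocline.

30–57 m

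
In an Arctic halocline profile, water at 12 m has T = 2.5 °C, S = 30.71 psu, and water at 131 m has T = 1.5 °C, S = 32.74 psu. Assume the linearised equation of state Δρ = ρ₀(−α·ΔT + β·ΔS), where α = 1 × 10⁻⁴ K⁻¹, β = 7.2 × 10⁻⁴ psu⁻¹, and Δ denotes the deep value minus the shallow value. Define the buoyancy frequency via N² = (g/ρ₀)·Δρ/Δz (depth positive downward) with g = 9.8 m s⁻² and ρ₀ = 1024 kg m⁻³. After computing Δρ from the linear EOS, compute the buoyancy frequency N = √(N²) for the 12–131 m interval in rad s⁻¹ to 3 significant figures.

ΔT = -1.0 K, ΔS = +2.03 psu (deep − shallow).
Δρ/ρ₀ = −αΔT + βΔS = 1.00 × 10⁻⁴ + 1.4616 × 10⁻³ = 1.5616 × 10⁻³, so Δρ ≈ 1.599 kg m⁻³.
N² = (g/ρ₀)·Δρ/Δz = g·(Δρ/ρ₀)/Δz = 9.8 × 1.5616 × 10⁻³ / 119 = 1.2860 × 10⁻⁴ s⁻².
N = √(1.2860 × 10⁻⁴) = 0.011340 rad s⁻¹ ≈ 0.0113 rad s⁻¹.

0.0113 rad s⁻¹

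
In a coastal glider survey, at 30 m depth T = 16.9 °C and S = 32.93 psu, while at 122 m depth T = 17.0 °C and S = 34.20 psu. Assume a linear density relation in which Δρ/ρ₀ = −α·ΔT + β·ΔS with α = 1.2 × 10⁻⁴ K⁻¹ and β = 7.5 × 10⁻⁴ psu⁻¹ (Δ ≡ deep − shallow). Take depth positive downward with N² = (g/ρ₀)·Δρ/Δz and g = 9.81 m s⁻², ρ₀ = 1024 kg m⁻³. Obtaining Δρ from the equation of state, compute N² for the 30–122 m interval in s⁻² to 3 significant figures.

1.00 × 10⁻⁴ s⁻²

ΔT = +0.1 K, ΔS = +1.27 psu (deep − shallow).
Δρ/ρ₀ = −αΔT + βΔS = -1.20 × 10⁻⁵ + 9.525 × 10⁻⁴ = 9.405 × 10⁻⁴, so Δρ ≈ 0.9631 kg m⁻³.
N² = (g/ρ₀)·Δρ/Δz = g·(Δρ/ρ₀)/Δz = 9.81 × 9.405 × 10⁻⁴ / 92 = 1.0029 × 10⁻⁴ s⁻² ≈ 1.00 × 10⁻⁴ s⁻².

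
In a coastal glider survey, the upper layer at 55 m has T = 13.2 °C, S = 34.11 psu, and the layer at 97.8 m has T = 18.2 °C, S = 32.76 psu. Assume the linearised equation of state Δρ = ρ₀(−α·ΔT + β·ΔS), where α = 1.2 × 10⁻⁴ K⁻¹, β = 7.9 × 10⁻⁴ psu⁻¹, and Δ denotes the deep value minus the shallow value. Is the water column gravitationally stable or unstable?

ΔT = 18.2 − 13.2 = +5.0 K and ΔS = 32.76 − 34.11 = -1.35 psu (deep − shallow).
−αΔT = -6.00 × 10⁻⁴; βΔS = -1.0665 × 10⁻³; sum Δρ/ρ₀ = -1.6665 × 10⁻³.
Δρ/ρ₀ < 0, so Δρ < 0: deeper water is lighter → statically unstable; the column would overturn.

unstable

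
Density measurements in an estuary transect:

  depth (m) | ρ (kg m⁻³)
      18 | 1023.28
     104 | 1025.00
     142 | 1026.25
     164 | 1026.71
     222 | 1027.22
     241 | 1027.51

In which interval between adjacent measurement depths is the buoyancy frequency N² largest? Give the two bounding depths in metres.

Compute the density gradient over each adjacent pair:
  18–104 m: Δρ/Δz = 1.72/86 = 0.020 kg m⁻⁴
  104–142 m: Δρ/Δz = 1.25/38 = 0.033 kg m⁻⁴
  142–164 m: Δρ/Δz = 0.46/22 = 0.021 kg m⁻⁴
  164–222 m: Δρ/Δz = 0.51/58 = 8.8 × 10⁻³ kg m⁻⁴
  222–241 m: Δρ/Δz = 0.29/19 = 0.015 kg m⁻⁴
The largest gradient is in the 104–142 m interval — the pycnocline.

104–142 m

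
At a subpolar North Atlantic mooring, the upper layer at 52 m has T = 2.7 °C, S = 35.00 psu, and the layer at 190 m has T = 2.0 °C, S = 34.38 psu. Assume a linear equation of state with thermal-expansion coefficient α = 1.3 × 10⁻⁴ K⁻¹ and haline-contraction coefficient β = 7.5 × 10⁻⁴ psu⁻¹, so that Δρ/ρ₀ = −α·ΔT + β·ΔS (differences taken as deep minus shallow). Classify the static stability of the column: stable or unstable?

ΔT = 2.0 − 2.7 = -0.7 K and ΔS = 34.38 − 35.00 = -0.62 psu (deep − shallow).
−αΔT = 9.10 × 10⁻⁵; βΔS = -4.65 × 10⁻⁴; sum Δρ/ρ₀ = -3.74 × 10⁻⁴.
Δρ/ρ₀ < 0, so Δρ < 0: deeper water is lighter → statically unstable; the column would overturn.

unstable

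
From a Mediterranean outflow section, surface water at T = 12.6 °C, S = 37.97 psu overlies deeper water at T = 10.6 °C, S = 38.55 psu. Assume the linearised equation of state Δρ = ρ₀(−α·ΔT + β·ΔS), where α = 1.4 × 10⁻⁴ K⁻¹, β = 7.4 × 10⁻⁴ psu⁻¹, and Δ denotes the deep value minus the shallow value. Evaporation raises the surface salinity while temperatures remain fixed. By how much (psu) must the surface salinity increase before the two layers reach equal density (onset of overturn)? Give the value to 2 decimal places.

Neutral buoyancy requires −α(T_deep − T_surf) + β(S_deep − S_surf′) = 0.
S_surf′ = S_deep − (α/β)·ΔT = 38.55 − (1.4 × 10⁻⁴/7.4 × 10⁻⁴)·(-2.0) = 38.9284 psu.
Increase required: 38.9284 − 37.97 = 0.9584 psu.

0.96 psu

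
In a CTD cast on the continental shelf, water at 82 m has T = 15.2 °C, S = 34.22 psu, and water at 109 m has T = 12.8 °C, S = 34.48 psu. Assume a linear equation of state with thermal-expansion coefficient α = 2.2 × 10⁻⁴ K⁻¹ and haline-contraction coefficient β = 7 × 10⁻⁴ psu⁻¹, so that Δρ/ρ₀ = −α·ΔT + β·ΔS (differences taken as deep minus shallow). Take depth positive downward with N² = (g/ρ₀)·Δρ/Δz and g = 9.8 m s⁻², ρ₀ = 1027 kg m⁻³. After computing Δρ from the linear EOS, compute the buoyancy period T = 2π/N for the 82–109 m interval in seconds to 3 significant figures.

ΔT = -2.4 K, ΔS = +0.26 psu (deep − shallow).
Δρ/ρ₀ = −αΔT + βΔS = 5.28 × 10⁻⁴ + 1.82 × 10⁻⁴ = 7.10 × 10⁻⁴, so Δρ ≈ 0.7292 kg m⁻³.
N² = (g/ρ₀)·Δρ/Δz = g·(Δρ/ρ₀)/Δz = 9.8 × 7.10 × 10⁻⁴ / 27 = 2.5770 × 10⁻⁴ s⁻².
N = √(2.5770 × 10⁻⁴) = 0.016053 rad s⁻¹ → T = 2π/N = 391.40 s ≈ 391 s.

391 s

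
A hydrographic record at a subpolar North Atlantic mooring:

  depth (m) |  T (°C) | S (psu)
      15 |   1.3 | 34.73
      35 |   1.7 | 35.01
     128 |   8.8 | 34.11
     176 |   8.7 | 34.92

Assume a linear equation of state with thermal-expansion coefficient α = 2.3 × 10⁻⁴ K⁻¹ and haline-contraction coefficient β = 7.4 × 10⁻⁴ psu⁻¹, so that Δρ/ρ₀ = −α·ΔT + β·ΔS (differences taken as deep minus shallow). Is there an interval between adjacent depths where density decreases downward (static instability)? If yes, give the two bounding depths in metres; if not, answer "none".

35–128 m

Evaluate Δρ/ρ₀ = −αΔT + βΔS across each adjacent pair:
  15–35 m: −αΔT+βΔS = −(2.3 × 10⁻⁴)(+0.4)+(7.4 × 10⁻⁴)(+0.28) = 1.2 × 10⁻⁴ → stable
  35–128 m: −αΔT+βΔS = −(2.3 × 10⁻⁴)(+7.1)+(7.4 × 10⁻⁴)(-0.90) = -2.3 × 10⁻³ → UNSTABLE
  128–176 m: −αΔT+βΔS = −(2.3 × 10⁻⁴)(-0.1)+(7.4 × 10⁻⁴)(+0.81) = 6.2 × 10⁻⁴ → stable
The 35–128 m interval has Δρ < 0: lighter water underlies denser water.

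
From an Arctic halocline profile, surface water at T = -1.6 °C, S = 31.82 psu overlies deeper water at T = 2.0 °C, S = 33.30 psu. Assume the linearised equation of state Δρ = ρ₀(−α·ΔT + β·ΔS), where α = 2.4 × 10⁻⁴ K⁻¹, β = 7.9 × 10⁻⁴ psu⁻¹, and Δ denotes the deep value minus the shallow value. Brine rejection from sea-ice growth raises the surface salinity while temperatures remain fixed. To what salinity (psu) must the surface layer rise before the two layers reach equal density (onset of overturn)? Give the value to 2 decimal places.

32.21 psu

Neutral buoyancy requires −α(T_deep − T_surf) + β(S_deep − S_surf′) = 0.
S_surf′ = S_deep − (α/β)·ΔT = 33.30 − (2.4 × 10⁻⁴/7.9 × 10⁻⁴)·(+3.6) = 32.2063 psu.
Increase required: 32.2063 − 31.82 = 0.3863 psu.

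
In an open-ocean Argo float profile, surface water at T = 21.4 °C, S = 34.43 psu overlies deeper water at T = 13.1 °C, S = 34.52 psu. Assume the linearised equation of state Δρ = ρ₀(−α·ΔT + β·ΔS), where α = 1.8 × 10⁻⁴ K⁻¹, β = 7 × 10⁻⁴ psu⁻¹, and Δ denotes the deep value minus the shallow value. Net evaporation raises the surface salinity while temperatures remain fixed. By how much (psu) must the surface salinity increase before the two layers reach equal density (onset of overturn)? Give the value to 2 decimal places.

2.22 psu

Neutral buoyancy requires −α(T_deep − T_surf) + β(S_deep − S_surf′) = 0.
S_surf′ = S_deep − (α/β)·ΔT = 34.52 − (1.8 × 10⁻⁴/7 × 10⁻⁴)·(-8.3) = 36.6543 psu.
Increase required: 36.6543 − 34.43 = 2.2243 psu.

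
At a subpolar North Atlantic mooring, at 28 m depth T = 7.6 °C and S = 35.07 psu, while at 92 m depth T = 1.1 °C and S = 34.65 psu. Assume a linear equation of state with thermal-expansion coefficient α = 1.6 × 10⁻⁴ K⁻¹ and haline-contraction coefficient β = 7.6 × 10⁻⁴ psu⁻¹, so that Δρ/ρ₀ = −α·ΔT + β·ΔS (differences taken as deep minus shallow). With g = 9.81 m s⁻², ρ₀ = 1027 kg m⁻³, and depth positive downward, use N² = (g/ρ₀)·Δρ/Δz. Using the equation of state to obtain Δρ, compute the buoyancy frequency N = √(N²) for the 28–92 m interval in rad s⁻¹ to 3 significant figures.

0.0105 rad s⁻¹

ΔT = -6.5 K, ΔS = -0.42 psu (deep − shallow).
Δρ/ρ₀ = −αΔT + βΔS = 1.04 × 10⁻³ − 3.192 × 10⁻⁴ = 7.208 × 10⁻⁴, so Δρ ≈ 0.7403 kg m⁻³.
N² = (g/ρ₀)·Δρ/Δz = g·(Δρ/ρ₀)/Δz = 9.81 × 7.208 × 10⁻⁴ / 64 = 1.1049 × 10⁻⁴ s⁻².
N = √(1.1049 × 10⁻⁴) = 0.010511 rad s⁻¹ ≈ 0.0105 rad s⁻¹.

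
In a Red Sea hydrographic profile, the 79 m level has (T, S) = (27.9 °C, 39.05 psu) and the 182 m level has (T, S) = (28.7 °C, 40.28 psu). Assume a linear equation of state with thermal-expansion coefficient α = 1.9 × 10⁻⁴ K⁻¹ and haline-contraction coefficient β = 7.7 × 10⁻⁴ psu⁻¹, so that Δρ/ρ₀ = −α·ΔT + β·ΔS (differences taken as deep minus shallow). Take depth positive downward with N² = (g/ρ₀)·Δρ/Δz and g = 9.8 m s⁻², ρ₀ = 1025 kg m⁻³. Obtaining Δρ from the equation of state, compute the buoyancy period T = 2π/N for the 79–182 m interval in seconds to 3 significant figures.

722 s

ΔT = +0.8 K, ΔS = +1.23 psu (deep − shallow).
Δρ/ρ₀ = −αΔT + βΔS = -1.52 × 10⁻⁴ + 9.471 × 10⁻⁴ = 7.951 × 10⁻⁴, so Δρ ≈ 0.8150 kg m⁻³.
N² = (g/ρ₀)·Δρ/Δz = g·(Δρ/ρ₀)/Δz = 9.8 × 7.951 × 10⁻⁴ / 103 = 7.5650 × 10⁻⁵ s⁻².
N = √(7.5650 × 10⁻⁵) = 8.6977 × 10⁻³ rad s⁻¹ → T = 2π/N = 722.40 s ≈ 722 s.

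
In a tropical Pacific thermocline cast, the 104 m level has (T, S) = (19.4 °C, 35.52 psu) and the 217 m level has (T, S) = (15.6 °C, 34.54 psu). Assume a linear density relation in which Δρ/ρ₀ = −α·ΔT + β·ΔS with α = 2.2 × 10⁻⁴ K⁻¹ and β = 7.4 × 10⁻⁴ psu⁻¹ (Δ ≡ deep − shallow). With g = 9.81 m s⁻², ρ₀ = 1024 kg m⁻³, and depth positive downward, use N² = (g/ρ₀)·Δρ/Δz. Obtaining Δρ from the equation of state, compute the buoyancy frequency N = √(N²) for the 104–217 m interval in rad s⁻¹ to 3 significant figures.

ΔT = -3.8 K, ΔS = -0.98 psu (deep − shallow).
Δρ/ρ₀ = −αΔT + βΔS = 8.36 × 10⁻⁴ − 7.252 × 10⁻⁴ = 1.108 × 10⁻⁴, so Δρ ≈ 0.1135 kg m⁻³.
N² = (g/ρ₀)·Δρ/Δz = g·(Δρ/ρ₀)/Δz = 9.81 × 1.108 × 10⁻⁴ / 113 = 9.6190 × 10⁻⁶ s⁻².
N = √(9.6190 × 10⁻⁶) = 3.1015 × 10⁻³ rad s⁻¹ ≈ 3.10 × 10⁻³ rad s⁻¹.

3.10 × 10⁻³ rad s⁻¹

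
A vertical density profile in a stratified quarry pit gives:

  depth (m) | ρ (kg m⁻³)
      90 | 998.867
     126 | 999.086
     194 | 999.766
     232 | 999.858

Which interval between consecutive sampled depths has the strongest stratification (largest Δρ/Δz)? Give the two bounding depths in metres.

Compute the density gradient over each adjacent pair:
  90–126 m: Δρ/Δz = 0.219/36 = 6.1 × 10⁻³ kg m⁻⁴
  126–194 m: Δρ/Δz = 0.680/68 = 0.010 kg m⁻⁴
  194–232 m: Δρ/Δz = 0.092/38 = 2.4 × 10⁻³ kg m⁻⁴
The largest gradient is in the 126–194 m interval — the pycnocline.

126–194 m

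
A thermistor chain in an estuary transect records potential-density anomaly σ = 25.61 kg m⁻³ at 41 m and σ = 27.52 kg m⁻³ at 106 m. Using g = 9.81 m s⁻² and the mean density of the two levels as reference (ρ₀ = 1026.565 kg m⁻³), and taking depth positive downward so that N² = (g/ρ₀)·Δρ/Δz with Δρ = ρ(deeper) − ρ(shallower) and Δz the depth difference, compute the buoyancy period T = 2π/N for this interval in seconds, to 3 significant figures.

Δρ = 1027.52 − 1025.61 = 1.91 kg m⁻³ over Δz = 106 − 41 = 65 m.
N² = (9.81/1026.565) × (1.91/65) = 2.8080 × 10⁻⁴ s⁻².
N = √(2.8080 × 10⁻⁴) = 0.016757 rad s⁻¹, so T = 2π/N = 374.96 s ≈ 375 s.
A positive N² confirms static stability across the interval.

375 s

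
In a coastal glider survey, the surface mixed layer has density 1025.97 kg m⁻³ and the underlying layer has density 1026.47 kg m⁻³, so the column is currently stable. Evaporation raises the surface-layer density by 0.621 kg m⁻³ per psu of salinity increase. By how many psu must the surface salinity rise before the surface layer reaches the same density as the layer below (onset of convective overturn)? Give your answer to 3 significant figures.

0.805 psu

Density deficit of the surface layer: 1026.47 − 1025.97 = 0.5 kg m⁻³.
Required change = 0.5 / 0.621 = 0.805 psu.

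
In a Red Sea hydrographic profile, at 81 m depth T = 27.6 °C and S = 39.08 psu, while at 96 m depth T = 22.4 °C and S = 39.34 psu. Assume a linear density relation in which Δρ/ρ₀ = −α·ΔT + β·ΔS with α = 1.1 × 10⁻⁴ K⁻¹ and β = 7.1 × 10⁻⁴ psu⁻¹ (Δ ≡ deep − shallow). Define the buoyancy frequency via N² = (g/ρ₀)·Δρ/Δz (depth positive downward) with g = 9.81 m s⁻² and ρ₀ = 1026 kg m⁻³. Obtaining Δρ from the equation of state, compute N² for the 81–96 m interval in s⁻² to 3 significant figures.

ΔT = -5.2 K, ΔS = +0.26 psu (deep − shallow).
Δρ/ρ₀ = −αΔT + βΔS = 5.72 × 10⁻⁴ + 1.846 × 10⁻⁴ = 7.566 × 10⁻⁴, so Δρ ≈ 0.7763 kg m⁻³.
N² = (g/ρ₀)·Δρ/Δz = g·(Δρ/ρ₀)/Δz = 9.81 × 7.566 × 10⁻⁴ / 15 = 4.9482 × 10⁻⁴ s⁻² ≈ 4.95 × 10⁻⁴ s⁻².

4.95 × 10⁻⁴ s⁻²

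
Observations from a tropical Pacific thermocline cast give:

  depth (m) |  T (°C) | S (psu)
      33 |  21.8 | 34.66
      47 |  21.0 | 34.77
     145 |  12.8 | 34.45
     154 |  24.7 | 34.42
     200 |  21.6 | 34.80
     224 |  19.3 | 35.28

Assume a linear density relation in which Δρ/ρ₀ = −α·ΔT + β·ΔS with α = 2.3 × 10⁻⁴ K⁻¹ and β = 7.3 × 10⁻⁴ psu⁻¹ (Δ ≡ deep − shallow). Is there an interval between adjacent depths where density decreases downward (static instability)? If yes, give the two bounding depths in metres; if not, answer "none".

145–154 m

Evaluate Δρ/ρ₀ = −αΔT + βΔS across each adjacent pair:
  33–47 m: −αΔT+βΔS = −(2.3 × 10⁻⁴)(-0.8)+(7.3 × 10⁻⁴)(+0.11) = 2.6 × 10⁻⁴ → stable
  47–145 m: −αΔT+βΔS = −(2.3 × 10⁻⁴)(-8.2)+(7.3 × 10⁻⁴)(-0.32) = 1.7 × 10⁻³ → stable
  145–154 m: −αΔT+βΔS = −(2.3 × 10⁻⁴)(+11.9)+(7.3 × 10⁻⁴)(-0.03) = -2.8 × 10⁻³ → UNSTABLE
  154–200 m: −αΔT+βΔS = −(2.3 × 10⁻⁴)(-3.1)+(7.3 × 10⁻⁴)(+0.38) = 9.9 × 10⁻⁴ → stable
  200–224 m: −αΔT+βΔS = −(2.3 × 10⁻⁴)(-2.3)+(7.3 × 10⁻⁴)(+0.48) = 8.8 × 10⁻⁴ → stable
The 145–154 m interval has Δρ < 0: lighter water underlies denser water.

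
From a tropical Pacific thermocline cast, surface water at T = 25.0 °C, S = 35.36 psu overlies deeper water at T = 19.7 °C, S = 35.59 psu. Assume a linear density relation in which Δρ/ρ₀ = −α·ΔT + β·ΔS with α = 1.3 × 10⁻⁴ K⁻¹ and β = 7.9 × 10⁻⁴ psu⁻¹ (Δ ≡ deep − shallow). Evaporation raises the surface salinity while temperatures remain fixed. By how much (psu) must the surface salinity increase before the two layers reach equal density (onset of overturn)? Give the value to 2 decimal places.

1.10 psu

Neutral buoyancy requires −α(T_deep − T_surf) + β(S_deep − S_surf′) = 0.
S_surf′ = S_deep − (α/β)·ΔT = 35.59 − (1.3 × 10⁻⁴/7.9 × 10⁻⁴)·(-5.3) = 36.4622 psu.
Increase required: 36.4622 − 35.36 = 1.1022 psu.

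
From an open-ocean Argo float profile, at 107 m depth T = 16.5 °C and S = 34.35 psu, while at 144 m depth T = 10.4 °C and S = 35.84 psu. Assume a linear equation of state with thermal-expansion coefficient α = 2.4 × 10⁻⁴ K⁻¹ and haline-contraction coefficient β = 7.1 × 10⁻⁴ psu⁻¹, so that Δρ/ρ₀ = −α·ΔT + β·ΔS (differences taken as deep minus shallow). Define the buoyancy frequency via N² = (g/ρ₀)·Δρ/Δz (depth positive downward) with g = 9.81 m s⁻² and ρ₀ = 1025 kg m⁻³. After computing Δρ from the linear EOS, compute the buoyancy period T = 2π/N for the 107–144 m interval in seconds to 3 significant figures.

243 s

ΔT = -6.1 K, ΔS = +1.49 psu (deep − shallow).
Δρ/ρ₀ = −αΔT + βΔS = 1.464 × 10⁻³ + 1.0579 × 10⁻³ = 2.5219 × 10⁻³, so Δρ ≈ 2.585 kg m⁻³.
N² = (g/ρ₀)·Δρ/Δz = g·(Δρ/ρ₀)/Δz = 9.81 × 2.5219 × 10⁻³ / 37 = 6.6864 × 10⁻⁴ s⁻².
N = √(6.6864 × 10⁻⁴) = 0.025858 rad s⁻¹ → T = 2π/N = 242.99 s ≈ 243 s.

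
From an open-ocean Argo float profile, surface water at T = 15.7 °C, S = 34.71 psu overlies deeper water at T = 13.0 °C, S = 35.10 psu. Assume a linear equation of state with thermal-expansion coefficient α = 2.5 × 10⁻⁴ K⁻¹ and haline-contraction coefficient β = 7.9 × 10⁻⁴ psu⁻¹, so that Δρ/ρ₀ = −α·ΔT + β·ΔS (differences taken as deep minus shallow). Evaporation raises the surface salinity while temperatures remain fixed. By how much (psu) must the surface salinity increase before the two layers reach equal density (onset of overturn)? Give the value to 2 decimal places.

Neutral buoyancy requires −α(T_deep − T_surf) + β(S_deep − S_surf′) = 0.
S_surf′ = S_deep − (α/β)·ΔT = 35.10 − (2.5 × 10⁻⁴/7.9 × 10⁻⁴)·(-2.7) = 35.9544 psu.
Increase required: 35.9544 − 34.71 = 1.2444 psu.

1.24 psu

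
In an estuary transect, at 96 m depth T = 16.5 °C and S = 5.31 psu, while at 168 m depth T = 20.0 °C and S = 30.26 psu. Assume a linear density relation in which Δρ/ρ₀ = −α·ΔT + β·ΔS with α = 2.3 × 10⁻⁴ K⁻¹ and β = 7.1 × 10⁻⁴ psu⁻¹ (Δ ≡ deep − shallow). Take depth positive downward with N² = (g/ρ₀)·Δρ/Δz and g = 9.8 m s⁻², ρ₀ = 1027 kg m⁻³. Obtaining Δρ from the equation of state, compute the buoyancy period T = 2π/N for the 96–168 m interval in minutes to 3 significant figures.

ΔT = +3.5 K, ΔS = +24.95 psu (deep − shallow).
Δρ/ρ₀ = −αΔT + βΔS = -8.05 × 10⁻⁴ + 0.0177145 = 0.0169095, so Δρ ≈ 17.37 kg m⁻³.
N² = (g/ρ₀)·Δρ/Δz = g·(Δρ/ρ₀)/Δz = 9.8 × 0.0169095 / 72 = 2.3016 × 10⁻³ s⁻².
N = √(2.3016 × 10⁻³) = 0.047975 rad s⁻¹ → T = 2π/N = 130.97 s = 2.1828 min ≈ 2.18 min.

2.18 min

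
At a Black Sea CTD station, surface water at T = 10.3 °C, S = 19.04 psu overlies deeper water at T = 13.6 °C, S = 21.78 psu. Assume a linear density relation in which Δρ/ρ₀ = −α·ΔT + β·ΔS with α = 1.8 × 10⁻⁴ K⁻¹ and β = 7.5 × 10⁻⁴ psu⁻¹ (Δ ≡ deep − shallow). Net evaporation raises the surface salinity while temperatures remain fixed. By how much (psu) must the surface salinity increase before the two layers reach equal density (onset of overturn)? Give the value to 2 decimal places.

Neutral buoyancy requires −α(T_deep − T_surf) + β(S_deep − S_surf′) = 0.
S_surf′ = S_deep − (α/β)·ΔT = 21.78 − (1.8 × 10⁻⁴/7.5 × 10⁻⁴)·(+3.3) = 20.9880 psu.
Increase required: 20.9880 − 19.04 = 1.9480 psu.

1.95 psu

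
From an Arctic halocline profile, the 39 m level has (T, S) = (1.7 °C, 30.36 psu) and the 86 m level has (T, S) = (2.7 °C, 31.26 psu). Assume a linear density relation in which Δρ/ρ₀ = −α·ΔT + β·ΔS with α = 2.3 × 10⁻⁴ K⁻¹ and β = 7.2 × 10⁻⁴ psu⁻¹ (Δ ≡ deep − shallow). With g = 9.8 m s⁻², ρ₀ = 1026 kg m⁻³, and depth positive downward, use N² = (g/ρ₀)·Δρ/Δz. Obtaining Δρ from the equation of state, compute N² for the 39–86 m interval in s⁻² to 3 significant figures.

8.72 × 10⁻⁵ s⁻²

ΔT = +1.0 K, ΔS = +0.90 psu (deep − shallow).
Δρ/ρ₀ = −αΔT + βΔS = -2.30 × 10⁻⁴ + 6.48 × 10⁻⁴ = 4.18 × 10⁻⁴, so Δρ ≈ 0.4289 kg m⁻³.
N² = (g/ρ₀)·Δρ/Δz = g·(Δρ/ρ₀)/Δz = 9.8 × 4.18 × 10⁻⁴ / 47 = 8.7157 × 10⁻⁵ s⁻² ≈ 8.72 × 10⁻⁵ s⁻².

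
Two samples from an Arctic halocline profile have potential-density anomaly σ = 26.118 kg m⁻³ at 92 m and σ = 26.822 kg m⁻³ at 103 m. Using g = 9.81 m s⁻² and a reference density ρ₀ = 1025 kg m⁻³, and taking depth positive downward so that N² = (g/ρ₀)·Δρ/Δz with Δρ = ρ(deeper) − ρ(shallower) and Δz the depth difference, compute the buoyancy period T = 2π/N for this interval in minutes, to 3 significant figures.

Δρ = 1026.822 − 1026.118 = 0.704 kg m⁻³ over Δz = 103 − 92 = 11 m.
N² = (9.81/1025) × (0.704/11) = 6.1253 × 10⁻⁴ s⁻².
N = √(6.1253 × 10⁻⁴) = 0.024749 rad s⁻¹, so T = 2π/N = 253.88 s = 4.2313 min ≈ 4.23 min.
A positive N² confirms static stability across the interval.

4.23 min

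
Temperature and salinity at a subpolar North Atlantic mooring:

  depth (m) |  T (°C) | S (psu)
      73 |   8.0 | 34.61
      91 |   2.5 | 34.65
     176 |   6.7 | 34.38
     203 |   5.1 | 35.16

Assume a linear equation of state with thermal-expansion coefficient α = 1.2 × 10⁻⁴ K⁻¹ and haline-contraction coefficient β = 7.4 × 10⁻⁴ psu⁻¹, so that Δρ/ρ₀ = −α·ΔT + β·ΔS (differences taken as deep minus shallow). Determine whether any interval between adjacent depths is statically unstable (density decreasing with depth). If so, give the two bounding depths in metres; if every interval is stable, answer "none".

Evaluate Δρ/ρ₀ = −αΔT + βΔS across each adjacent pair:
  73–91 m: −αΔT+βΔS = −(1.2 × 10⁻⁴)(-5.5)+(7.4 × 10⁻⁴)(+0.04) = 6.9 × 10⁻⁴ → stable
  91–176 m: −αΔT+βΔS = −(1.2 × 10⁻⁴)(+4.2)+(7.4 × 10⁻⁴)(-0.27) = -7.0 × 10⁻⁴ → UNSTABLE
  176–203 m: −αΔT+βΔS = −(1.2 × 10⁻⁴)(-1.6)+(7.4 × 10⁻⁴)(+0.78) = 7.7 × 10⁻⁴ → stable
The 91–176 m interval has Δρ < 0: lighter water underlies denser water.

91–176 m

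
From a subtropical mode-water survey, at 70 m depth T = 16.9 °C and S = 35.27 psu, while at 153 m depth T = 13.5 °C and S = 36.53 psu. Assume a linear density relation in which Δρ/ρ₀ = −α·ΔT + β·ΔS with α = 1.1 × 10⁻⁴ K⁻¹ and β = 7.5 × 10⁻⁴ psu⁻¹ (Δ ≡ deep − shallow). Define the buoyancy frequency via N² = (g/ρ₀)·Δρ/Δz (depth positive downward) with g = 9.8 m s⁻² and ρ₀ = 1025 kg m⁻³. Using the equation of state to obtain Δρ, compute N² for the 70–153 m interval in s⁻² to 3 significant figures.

ΔT = -3.4 K, ΔS = +1.26 psu (deep − shallow).
Δρ/ρ₀ = −αΔT + βΔS = 3.74 × 10⁻⁴ + 9.45 × 10⁻⁴ = 1.319 × 10⁻³, so Δρ ≈ 1.352 kg m⁻³.
N² = (g/ρ₀)·Δρ/Δz = g·(Δρ/ρ₀)/Δz = 9.8 × 1.319 × 10⁻³ / 83 = 1.5574 × 10⁻⁴ s⁻² ≈ 1.56 × 10⁻⁴ s⁻².

1.56 × 10⁻⁴ s⁻²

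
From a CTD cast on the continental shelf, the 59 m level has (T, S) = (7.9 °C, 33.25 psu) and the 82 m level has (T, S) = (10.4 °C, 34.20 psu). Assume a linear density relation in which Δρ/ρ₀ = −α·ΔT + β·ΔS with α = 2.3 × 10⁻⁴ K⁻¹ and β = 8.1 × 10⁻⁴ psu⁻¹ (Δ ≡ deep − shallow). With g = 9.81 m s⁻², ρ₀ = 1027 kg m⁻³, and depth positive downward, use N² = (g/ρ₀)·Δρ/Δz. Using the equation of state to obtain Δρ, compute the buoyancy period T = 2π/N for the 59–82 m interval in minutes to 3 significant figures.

11.5 min

ΔT = +2.5 K, ΔS = +0.95 psu (deep − shallow).
Δρ/ρ₀ = −αΔT + βΔS = -5.75 × 10⁻⁴ + 7.695 × 10⁻⁴ = 1.945 × 10⁻⁴, so Δρ ≈ 0.1998 kg m⁻³.
N² = (g/ρ₀)·Δρ/Δz = g·(Δρ/ρ₀)/Δz = 9.81 × 1.945 × 10⁻⁴ / 23 = 8.2958 × 10⁻⁵ s⁻².
N = √(8.2958 × 10⁻⁵) = 9.1081 × 10⁻³ rad s⁻¹ → T = 2π/N = 689.85 s = 11.498 min ≈ 11.5 min.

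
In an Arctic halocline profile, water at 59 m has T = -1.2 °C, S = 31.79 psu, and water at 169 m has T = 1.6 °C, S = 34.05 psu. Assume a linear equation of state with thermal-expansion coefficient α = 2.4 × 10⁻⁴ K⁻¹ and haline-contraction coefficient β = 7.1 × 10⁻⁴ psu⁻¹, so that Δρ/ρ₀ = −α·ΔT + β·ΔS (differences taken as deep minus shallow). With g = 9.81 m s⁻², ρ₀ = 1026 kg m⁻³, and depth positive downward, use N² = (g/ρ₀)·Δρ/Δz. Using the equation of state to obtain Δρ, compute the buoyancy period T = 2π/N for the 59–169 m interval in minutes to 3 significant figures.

11.5 min

ΔT = +2.8 K, ΔS = +2.26 psu (deep − shallow).
Δρ/ρ₀ = −αΔT + βΔS = -6.72 × 10⁻⁴ + 1.6046 × 10⁻³ = 9.326 × 10⁻⁴, so Δρ ≈ 0.9568 kg m⁻³.
N² = (g/ρ₀)·Δρ/Δz = g·(Δρ/ρ₀)/Δz = 9.81 × 9.326 × 10⁻⁴ / 110 = 8.3171 × 10⁻⁵ s⁻².
N = √(8.3171 × 10⁻⁵) = 9.1198 × 10⁻³ rad s⁻¹ → T = 2π/N = 688.96 s = 11.483 min ≈ 11.5 min.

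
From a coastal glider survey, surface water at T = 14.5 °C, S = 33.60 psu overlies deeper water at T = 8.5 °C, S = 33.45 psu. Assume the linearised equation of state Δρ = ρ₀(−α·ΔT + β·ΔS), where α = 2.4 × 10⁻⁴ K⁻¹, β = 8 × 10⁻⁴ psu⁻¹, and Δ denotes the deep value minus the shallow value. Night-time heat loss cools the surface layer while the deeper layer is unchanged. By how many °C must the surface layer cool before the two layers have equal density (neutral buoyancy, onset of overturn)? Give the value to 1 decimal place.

Neutral buoyancy requires Δρ = 0, i.e. −α(T_deep − T_surf′) + β(S_deep − S_surf) = 0.
T_surf′ = T_deep − (β/α)·ΔS = 8.5 − (8 × 10⁻⁴/2.4 × 10⁻⁴)·(-0.15) = 9.000 °C.
Cooling required: 14.5 − (9.000) = 5.500 °C.

5.5 °C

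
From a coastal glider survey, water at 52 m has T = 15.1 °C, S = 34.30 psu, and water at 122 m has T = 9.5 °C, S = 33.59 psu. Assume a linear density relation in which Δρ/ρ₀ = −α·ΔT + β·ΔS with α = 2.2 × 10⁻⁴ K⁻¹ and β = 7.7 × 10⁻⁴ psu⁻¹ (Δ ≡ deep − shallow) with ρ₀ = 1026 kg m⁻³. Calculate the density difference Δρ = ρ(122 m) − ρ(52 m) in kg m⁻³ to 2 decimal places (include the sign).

+0.70 kg m⁻³

ΔT = -5.6 K, ΔS = -0.71 psu (deep − shallow).
Δρ/ρ₀ = −(2.2 × 10⁻⁴)(-5.6) + (7.7 × 10⁻⁴)(-0.71) = 6.853 × 10⁻⁴.
Δρ = 1026 × (6.853 × 10⁻⁴) = +0.70 kg m⁻³.
Positive Δρ: denser below, stable.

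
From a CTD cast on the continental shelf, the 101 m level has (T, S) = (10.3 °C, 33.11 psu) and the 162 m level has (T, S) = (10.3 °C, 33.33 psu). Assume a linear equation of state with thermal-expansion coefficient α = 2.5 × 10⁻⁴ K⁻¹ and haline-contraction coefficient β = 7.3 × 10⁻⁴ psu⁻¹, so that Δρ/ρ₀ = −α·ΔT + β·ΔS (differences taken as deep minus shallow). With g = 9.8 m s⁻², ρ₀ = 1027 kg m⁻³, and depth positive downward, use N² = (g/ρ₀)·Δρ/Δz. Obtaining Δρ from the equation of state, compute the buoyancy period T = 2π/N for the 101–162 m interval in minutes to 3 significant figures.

20.6 min

ΔT = +0.0 K, ΔS = +0.22 psu (deep − shallow).
Δρ/ρ₀ = −αΔT + βΔS = 0 + 1.606 × 10⁻⁴ = 1.606 × 10⁻⁴, so Δρ ≈ 0.1649 kg m⁻³.
N² = (g/ρ₀)·Δρ/Δz = g·(Δρ/ρ₀)/Δz = 9.8 × 1.606 × 10⁻⁴ / 61 = 2.5801 × 10⁻⁵ s⁻².
N = √(2.5801 × 10⁻⁵) = 5.0795 × 10⁻³ rad s⁻¹ → T = 2π/N = 1.2370 × 10³ s = 20.617 min ≈ 20.6 min.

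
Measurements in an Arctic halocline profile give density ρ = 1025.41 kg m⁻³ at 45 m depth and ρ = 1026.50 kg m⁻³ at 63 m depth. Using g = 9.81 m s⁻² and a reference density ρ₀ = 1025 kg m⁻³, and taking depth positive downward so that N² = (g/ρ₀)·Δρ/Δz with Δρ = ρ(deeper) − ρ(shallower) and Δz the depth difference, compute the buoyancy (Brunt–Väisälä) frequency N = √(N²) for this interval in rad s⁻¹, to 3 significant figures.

Δρ = 1026.50 − 1025.41 = 1.09 kg m⁻³ over Δz = 63 − 45 = 18 m.
N² = (9.81/1025) × (1.09/18) = 5.7956 × 10⁻⁴ s⁻².
N = √(5.7956 × 10⁻⁴) = 0.024074 rad s⁻¹ ≈ 0.0241 rad s⁻¹.
A positive N² confirms static stability across the interval.

0.0241 rad s⁻¹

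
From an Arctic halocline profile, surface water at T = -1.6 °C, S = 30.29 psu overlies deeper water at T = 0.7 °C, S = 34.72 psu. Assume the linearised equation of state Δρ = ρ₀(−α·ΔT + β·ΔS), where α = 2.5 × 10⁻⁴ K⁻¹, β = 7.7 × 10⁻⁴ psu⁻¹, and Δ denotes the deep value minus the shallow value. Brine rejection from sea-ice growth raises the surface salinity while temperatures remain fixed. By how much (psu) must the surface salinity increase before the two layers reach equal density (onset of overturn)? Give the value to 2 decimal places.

Neutral buoyancy requires −α(T_deep − T_surf) + β(S_deep − S_surf′) = 0.
S_surf′ = S_deep − (α/β)·ΔT = 34.72 − (2.5 × 10⁻⁴/7.7 × 10⁻⁴)·(+2.3) = 33.9732 psu.
Increase required: 33.9732 − 30.29 = 3.6832 psu.

3.68 psu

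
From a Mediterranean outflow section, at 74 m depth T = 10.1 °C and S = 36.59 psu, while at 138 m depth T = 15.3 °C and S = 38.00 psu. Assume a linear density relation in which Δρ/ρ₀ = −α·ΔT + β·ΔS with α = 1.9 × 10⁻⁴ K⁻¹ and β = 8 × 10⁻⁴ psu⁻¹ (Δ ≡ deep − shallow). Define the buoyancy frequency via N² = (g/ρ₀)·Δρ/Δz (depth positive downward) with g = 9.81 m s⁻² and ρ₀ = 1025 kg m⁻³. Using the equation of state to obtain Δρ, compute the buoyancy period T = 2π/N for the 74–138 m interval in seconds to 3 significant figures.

ΔT = +5.2 K, ΔS = +1.41 psu (deep − shallow).
Δρ/ρ₀ = −αΔT + βΔS = -9.88 × 10⁻⁴ + 1.128 × 10⁻³ = 1.40 × 10⁻⁴, so Δρ ≈ 0.1435 kg m⁻³.
N² = (g/ρ₀)·Δρ/Δz = g·(Δρ/ρ₀)/Δz = 9.81 × 1.40 × 10⁻⁴ / 64 = 2.1459 × 10⁻⁵ s⁻².
N = √(2.1459 × 10⁻⁵) = 4.6324 × 10⁻³ rad s⁻¹ → T = 2π/N = 1.3564 × 10³ s ≈ 1.36 × 10³ s.

1.36 × 10³ s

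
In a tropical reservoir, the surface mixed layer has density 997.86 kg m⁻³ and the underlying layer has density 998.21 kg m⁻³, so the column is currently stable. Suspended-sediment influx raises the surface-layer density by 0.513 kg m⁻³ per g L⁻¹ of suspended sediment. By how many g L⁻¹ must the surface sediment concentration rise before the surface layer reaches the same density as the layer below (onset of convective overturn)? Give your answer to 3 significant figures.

0.682 g L⁻¹

Density deficit of the surface layer: 998.21 − 997.86 = 0.35 kg m⁻³.
Required change = 0.35 / 0.513 = 0.682 g L⁻¹.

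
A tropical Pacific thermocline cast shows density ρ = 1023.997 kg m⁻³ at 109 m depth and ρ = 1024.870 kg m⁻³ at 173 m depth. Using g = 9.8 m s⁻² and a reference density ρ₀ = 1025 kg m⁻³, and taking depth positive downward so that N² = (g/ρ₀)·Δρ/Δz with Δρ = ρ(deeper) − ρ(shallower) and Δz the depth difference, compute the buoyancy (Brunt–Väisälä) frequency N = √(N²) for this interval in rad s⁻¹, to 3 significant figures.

0.0114 rad s⁻¹

Δρ = 1024.870 − 1023.997 = 0.873 kg m⁻³ over Δz = 173 − 109 = 64 m.
N² = (9.8/1025) × (0.873/64) = 1.3042 × 10⁻⁴ s⁻².
N = √(1.3042 × 10⁻⁴) = 0.011420 rad s⁻¹ ≈ 0.0114 rad s⁻¹.
N² > 0, so the interval is statically stable.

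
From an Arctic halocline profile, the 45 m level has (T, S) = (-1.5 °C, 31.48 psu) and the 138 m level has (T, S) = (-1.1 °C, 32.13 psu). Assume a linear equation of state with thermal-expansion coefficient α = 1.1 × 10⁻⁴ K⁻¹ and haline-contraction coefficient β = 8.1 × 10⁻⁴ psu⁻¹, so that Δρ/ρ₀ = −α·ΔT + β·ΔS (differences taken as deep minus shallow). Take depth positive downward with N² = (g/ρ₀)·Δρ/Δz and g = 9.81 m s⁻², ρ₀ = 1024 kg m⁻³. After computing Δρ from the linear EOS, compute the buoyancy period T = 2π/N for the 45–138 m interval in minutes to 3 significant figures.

14.7 min

ΔT = +0.4 K, ΔS = +0.65 psu (deep − shallow).
Δρ/ρ₀ = −αΔT + βΔS = -4.40 × 10⁻⁵ + 5.265 × 10⁻⁴ = 4.825 × 10⁻⁴, so Δρ ≈ 0.4941 kg m⁻³.
N² = (g/ρ₀)·Δρ/Δz = g·(Δρ/ρ₀)/Δz = 9.81 × 4.825 × 10⁻⁴ / 93 = 5.0896 × 10⁻⁵ s⁻².
N = √(5.0896 × 10⁻⁵) = 7.1341 × 10⁻³ rad s⁻¹ → T = 2π/N = 880.73 s = 14.679 min ≈ 14.7 min.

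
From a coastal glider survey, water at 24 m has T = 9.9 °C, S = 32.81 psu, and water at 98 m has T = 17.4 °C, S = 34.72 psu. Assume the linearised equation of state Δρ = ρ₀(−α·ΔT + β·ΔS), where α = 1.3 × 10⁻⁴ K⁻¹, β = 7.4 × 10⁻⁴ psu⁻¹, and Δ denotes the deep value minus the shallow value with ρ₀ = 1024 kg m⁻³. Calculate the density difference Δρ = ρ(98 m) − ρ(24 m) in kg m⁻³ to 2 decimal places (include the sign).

ΔT = +7.5 K, ΔS = +1.91 psu (deep − shallow).
Δρ/ρ₀ = −(1.3 × 10⁻⁴)(+7.5) + (7.4 × 10⁻⁴)(+1.91) = 4.384 × 10⁻⁴.
Δρ = 1024 × (4.384 × 10⁻⁴) = +0.45 kg m⁻³.
Positive Δρ: denser below, stable.

+0.45 kg m⁻³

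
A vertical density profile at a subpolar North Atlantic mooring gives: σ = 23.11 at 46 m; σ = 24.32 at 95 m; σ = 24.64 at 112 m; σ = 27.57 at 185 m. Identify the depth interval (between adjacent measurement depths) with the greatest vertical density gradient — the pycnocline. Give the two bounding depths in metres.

112–185 m

Compute the density gradient over each adjacent pair:
  46–95 m: Δρ/Δz = 1.21/49 = 0.025 kg m⁻⁴
  95–112 m: Δρ/Δz = 0.32/17 = 0.019 kg m⁻⁴
  112–185 m: Δρ/Δz = 2.93/73 = 0.040 kg m⁻⁴
The largest gradient is in the 112–185 m interval — the pycnocline.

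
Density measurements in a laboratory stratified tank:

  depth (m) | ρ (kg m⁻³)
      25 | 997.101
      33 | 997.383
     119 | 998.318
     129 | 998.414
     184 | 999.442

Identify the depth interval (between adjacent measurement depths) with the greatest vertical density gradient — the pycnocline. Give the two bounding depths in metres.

25–33 m

Compute the density gradient over each adjacent pair:
  25–33 m: Δρ/Δz = 0.282/8 = 0.035 kg m⁻⁴
  33–119 m: Δρ/Δz = 0.935/86 = 0.011 kg m⁻⁴
  119–129 m: Δρ/Δz = 0.096/10 = 9.6 × 10⁻³ kg m⁻⁴
  129–184 m: Δρ/Δz = 1.028/55 = 0.019 kg m⁻⁴
The largest gradient is in the 25–33 m interval — the pycnocline.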